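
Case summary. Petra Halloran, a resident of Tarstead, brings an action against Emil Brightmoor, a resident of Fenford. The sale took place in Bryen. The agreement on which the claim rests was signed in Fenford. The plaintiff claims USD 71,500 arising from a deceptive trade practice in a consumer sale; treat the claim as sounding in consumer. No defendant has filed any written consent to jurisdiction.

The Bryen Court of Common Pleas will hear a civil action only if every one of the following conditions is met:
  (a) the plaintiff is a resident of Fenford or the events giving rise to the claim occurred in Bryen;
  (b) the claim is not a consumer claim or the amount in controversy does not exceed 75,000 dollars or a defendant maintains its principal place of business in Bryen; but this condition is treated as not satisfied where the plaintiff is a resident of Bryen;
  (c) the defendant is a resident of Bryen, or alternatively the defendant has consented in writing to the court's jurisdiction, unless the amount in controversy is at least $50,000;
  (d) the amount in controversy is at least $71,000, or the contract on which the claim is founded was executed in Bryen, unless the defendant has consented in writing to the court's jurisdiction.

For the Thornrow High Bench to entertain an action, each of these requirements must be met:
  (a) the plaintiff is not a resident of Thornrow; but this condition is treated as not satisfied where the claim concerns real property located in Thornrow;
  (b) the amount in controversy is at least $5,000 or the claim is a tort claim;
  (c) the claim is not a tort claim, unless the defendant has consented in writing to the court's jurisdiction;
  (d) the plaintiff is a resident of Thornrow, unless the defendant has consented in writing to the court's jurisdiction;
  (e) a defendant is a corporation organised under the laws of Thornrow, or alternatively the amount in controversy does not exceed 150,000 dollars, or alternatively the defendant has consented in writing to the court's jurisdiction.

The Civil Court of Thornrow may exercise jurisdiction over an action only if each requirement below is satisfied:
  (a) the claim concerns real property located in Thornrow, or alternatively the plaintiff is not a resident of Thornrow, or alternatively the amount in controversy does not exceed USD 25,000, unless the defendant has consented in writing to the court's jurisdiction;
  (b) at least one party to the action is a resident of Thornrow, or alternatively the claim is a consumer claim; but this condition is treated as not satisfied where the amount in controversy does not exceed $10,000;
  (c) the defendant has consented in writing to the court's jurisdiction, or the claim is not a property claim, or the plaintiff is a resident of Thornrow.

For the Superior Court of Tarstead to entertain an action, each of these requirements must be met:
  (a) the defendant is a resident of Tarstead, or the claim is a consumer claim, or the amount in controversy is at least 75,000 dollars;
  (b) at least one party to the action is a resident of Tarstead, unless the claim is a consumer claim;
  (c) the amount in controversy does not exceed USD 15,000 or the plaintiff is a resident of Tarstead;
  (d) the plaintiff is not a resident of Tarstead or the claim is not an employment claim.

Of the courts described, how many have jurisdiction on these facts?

3

The Bryen Court of Common Pleas:
  (a) The operative events occurred in Bryen, so one alternative holds. Condition met.
  (b) The amount in controversy is USD 71,500, within the $75,000 ceiling — that alternative is enough. And the carve-out is inapplicable — the plaintiff resides in Tarstead, not Bryen. Met.
  (c) The defendant resides in Fenford, not Bryen; no such written consent has been filed — no alternative holds. The proviso rescues it, though: the amount in controversy is USD 71,500, which meets the $50,000 floor. Condition met.
  (d) The amount in controversy is 71,500 dollars, which meets the 71,000 dollars floor, so this disjunct is met. Satisfied.
  → The court has jurisdiction.
The Thornrow High Bench:
  (a) The plaintiff resides in Tarstead, which is not Thornrow. The carve-out does not apply: the claim does not concern real property. Satisfied.
  (b) The amount in controversy is 71,500 dollars, which meets the 5,000 dollars floor, so this disjunct is met. Satisfied.
  (c) The claim is a consumer claim, not a tort claim. Met.
  (d) The plaintiff resides in Tarstead, not Thornrow. Nor does the 'unless' clause help: no such written consent has been filed. Condition not met.
  (e) The amount in controversy is 71,500 dollars, within the USD 150,000 ceiling — that alternative is enough. Met.
  → No jurisdiction.
The Civil Court of Thornrow:
  (a) The plaintiff resides in Tarstead, which is not Thornrow, so this disjunct is met. Met.
  (b) The claim is a consumer claim, which satisfies one of the alternatives. The carve-out does not apply: the amount in controversy is USD 71,500, above the 10,000 dollars ceiling. Satisfied.
  (c) The claim is a consumer claim, not a property claim — that alternative is enough. Satisfied.
  → Jurisdiction lies.
The Superior Court of Tarstead:
  (a) The claim is a consumer claim, so one alternative holds. Condition met.
  (b) Petra Halloran resides in Tarstead. Satisfied.
  (c) The plaintiff resides in Tarstead, which satisfies one of the alternatives. Condition met.
  (d) The claim is a consumer claim, not an employment claim, which satisfies one of the alternatives. Met.
  → All conditions met; jurisdiction exists.
Courts with jurisdiction: the Bryen Court of Common Pleas, the Civil Court of Thornrow, the Superior Court of Tarstead — 3 in total.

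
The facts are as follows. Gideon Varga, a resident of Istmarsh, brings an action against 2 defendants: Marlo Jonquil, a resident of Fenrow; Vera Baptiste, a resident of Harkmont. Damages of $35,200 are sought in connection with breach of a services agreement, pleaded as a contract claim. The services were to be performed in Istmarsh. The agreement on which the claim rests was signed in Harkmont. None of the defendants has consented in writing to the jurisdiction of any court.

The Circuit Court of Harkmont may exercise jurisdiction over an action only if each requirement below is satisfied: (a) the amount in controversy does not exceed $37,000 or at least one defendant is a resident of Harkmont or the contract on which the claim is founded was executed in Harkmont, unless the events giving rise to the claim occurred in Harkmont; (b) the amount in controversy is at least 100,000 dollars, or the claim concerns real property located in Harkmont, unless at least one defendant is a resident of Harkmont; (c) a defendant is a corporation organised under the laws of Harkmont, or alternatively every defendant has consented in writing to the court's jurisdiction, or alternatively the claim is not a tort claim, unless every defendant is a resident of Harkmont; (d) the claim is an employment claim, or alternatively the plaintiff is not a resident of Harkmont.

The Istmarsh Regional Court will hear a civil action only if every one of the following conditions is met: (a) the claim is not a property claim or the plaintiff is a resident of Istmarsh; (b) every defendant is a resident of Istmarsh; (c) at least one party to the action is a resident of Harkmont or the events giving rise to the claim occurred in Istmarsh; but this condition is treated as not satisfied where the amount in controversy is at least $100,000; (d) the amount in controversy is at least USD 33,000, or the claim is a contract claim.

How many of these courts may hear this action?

The Circuit Court of Harkmont:
  (a) The amount in controversy is $35,200, within the $37,000 ceiling, which satisfies one of the alternatives. Met.
  (b) The amount in controversy is 35,200 dollars, below the $100,000 floor; the claim does not concern real property — every alternative fails. The proviso rescues it, though: Vera Baptiste resides in Harkmont. Condition met.
  (c) The claim is a contract claim, not a tort claim — that alternative is enough. Met.
  (d) The plaintiff resides in Istmarsh, which is not Harkmont — that alternative is enough. Satisfied.
  → Every requirement is satisfied — jurisdiction.
The Istmarsh Regional Court:
  (a) The claim is a contract claim, not a property claim, so one alternative holds. Condition met.
  (b) The defendants reside as follows — Marlo Jonquil in Fenrow, Vera Baptiste in Harkmont — not all in Istmarsh. Not met.
  (c) Vera Baptiste resides in Harkmont, so this disjunct is met. And the carve-out is inapplicable — the amount in controversy is 35,200 dollars, below the USD 100,000 floor. Satisfied.
  (d) The amount in controversy is USD 35,200, which meets the 33,000 dollars floor, which satisfies one of the alternatives. Met.
  → At least one condition fails; no jurisdiction.
Courts with jurisdiction: the Circuit Court of Harkmont — 1 in total.

1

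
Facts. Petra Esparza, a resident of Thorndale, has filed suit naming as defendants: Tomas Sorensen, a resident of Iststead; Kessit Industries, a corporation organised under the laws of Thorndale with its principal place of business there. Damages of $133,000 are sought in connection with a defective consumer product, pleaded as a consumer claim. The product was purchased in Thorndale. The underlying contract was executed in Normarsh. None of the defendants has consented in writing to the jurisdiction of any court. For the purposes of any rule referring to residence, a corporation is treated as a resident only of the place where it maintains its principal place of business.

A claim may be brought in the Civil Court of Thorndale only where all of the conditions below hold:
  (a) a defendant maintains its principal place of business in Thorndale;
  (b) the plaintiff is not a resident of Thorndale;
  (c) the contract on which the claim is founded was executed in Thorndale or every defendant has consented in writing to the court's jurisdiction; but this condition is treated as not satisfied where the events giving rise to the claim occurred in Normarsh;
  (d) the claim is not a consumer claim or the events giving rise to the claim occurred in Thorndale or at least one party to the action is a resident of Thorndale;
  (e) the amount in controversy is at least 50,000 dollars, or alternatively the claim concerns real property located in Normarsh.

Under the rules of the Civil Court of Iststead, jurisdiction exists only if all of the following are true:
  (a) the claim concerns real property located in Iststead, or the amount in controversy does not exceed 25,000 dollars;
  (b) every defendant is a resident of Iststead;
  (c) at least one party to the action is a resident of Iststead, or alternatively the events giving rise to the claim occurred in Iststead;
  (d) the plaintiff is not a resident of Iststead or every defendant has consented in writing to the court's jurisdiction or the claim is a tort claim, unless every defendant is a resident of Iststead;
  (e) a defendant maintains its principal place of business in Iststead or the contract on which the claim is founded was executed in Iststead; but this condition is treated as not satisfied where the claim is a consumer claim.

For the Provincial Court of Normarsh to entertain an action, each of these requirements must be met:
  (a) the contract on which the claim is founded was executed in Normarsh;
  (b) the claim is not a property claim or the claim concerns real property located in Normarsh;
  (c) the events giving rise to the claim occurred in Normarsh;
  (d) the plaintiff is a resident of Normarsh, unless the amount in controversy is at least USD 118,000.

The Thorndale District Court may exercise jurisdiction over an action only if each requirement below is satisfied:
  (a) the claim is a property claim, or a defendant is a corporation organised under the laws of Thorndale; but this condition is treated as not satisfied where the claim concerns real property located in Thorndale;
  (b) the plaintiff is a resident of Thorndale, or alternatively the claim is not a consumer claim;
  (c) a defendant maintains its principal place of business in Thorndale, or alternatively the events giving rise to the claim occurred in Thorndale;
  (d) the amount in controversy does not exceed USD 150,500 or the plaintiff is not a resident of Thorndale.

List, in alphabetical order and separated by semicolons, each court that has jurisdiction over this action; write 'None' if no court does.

the Thorndale District Court

The Civil Court of Thorndale:
  (a) Kessit Industries has its principal place of business in Thorndale. Satisfied.
  (b) The plaintiff resides in Thorndale. Not met.
  (c) The contract was executed in Normarsh, not Thorndale; no such written consent has been filed — none of the alternatives is met. Condition not met.
  (d) The operative events occurred in Thorndale, so one alternative holds. Met.
  (e) The amount in controversy is $133,000, which meets the $50,000 floor, so this disjunct is met. Condition met.
  → The court lacks jurisdiction.
The Civil Court of Iststead:
  (a) The claim does not concern real property; the amount in controversy is USD 133,000, above the 25,000 dollars ceiling — no alternative holds. Not satisfied.
  (b) The defendants reside as follows — Tomas Sorensen in Iststead, Kessit Industries in Thorndale — not all in Iststead. Condition not met.
  (c) Tomas Sorensen resides in Iststead, so this disjunct is met. Met.
  (d) The plaintiff resides in Thorndale, which is not Iststead — that alternative is enough. Met.
  (e) The corporate defendant(s) have their principal place of business in Thorndale, not Iststead; the contract was executed in Normarsh, not Iststead — no alternative holds. Not met.
  → Not every requirement is met — no jurisdiction.
The Provincial Court of Normarsh:
  (a) The contract was executed in Normarsh. Satisfied.
  (b) The claim is a consumer claim, not a property claim — that alternative is enough. Condition met.
  (c) The operative events occurred in Thorndale, not Normarsh. Fails.
  (d) The plaintiff resides in Thorndale, not Normarsh. But the amount in controversy is 133,000 dollars, which meets the USD 118,000 floor, and the 'unless' clause therefore excuses the requirement. Condition met.
  → The court lacks jurisdiction.
The Thorndale District Court:
  (a) Kessit Industries is organised under the laws of Thorndale, so this disjunct is met. The exception is not triggered, since the claim does not concern real property. Satisfied.
  (b) The plaintiff resides in Thorndale, so this disjunct is met. Satisfied.
  (c) Kessit Industries has its principal place of business in Thorndale, which satisfies one of the alternatives. Condition met.
  (d) The amount in controversy is $133,000, within the 150,500 dollars ceiling, so this disjunct is met. Satisfied.
  → All conditions met; jurisdiction exists.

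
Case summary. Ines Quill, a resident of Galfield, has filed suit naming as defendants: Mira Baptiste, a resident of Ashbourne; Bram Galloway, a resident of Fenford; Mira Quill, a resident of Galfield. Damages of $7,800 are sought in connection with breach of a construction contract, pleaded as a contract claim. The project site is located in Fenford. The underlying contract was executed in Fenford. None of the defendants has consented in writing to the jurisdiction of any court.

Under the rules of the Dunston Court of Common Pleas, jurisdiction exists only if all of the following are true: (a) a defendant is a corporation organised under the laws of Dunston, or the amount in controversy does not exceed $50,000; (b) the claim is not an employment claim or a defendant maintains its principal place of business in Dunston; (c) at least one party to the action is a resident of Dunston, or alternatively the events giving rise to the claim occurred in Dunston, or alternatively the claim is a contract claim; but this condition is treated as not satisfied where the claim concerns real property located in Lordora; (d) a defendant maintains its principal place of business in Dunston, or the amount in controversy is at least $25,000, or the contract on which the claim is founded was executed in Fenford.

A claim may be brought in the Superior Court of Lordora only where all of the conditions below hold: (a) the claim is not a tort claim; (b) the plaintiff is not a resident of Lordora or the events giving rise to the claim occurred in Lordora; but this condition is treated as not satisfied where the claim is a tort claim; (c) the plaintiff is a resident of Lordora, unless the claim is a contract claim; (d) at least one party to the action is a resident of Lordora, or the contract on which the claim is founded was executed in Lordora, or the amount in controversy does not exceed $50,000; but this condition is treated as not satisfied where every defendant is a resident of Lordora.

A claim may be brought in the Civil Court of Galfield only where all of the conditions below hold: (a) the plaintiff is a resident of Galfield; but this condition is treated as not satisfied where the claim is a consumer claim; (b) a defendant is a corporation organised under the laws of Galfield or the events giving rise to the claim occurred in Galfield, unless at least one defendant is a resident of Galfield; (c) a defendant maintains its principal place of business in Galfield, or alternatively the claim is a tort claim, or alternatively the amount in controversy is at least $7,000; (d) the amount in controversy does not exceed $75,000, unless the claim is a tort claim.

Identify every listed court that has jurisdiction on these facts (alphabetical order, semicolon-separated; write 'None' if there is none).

the Civil Court of Galfield; the Dunston Court of Common Pleas; the Superior Court of Lordora

The Dunston Court of Common Pleas:
  (a) The amount in controversy is USD 7,800, within the 50,000 dollars ceiling — that alternative is enough. Condition met.
  (b) The claim is a contract claim, not an employment claim — that alternative is enough. Met.
  (c) The claim is a contract claim, so this disjunct is met. And the carve-out is inapplicable — the claim does not concern real property. Satisfied.
  (d) The contract was executed in Fenford, so one alternative holds. Met.
  → Every requirement is satisfied — jurisdiction.
The Superior Court of Lordora:
  (a) The claim is a contract claim, not a tort claim. Condition met.
  (b) The plaintiff resides in Galfield, which is not Lordora, so one alternative holds. The exception is not triggered, since the claim is a contract claim, not a tort claim. Satisfied.
  (c) The plaintiff resides in Galfield, not Lordora. However, the claim is a contract claim, so the 'unless' proviso supplies this condition. Satisfied.
  (d) The amount in controversy is USD 7,800, within the 50,000 dollars ceiling, which satisfies one of the alternatives. And the carve-out is inapplicable — the defendants reside as follows — Mira Baptiste in Ashbourne, Bram Galloway in Fenford, Mira Quill in Galfield — not all in Lordora. Condition met.
  → The court has jurisdiction.
The Civil Court of Galfield:
  (a) The plaintiff resides in Galfield. The exception is not triggered, since the claim is a contract claim, not a consumer claim. Condition met.
  (b) No defendant is a corporation; the operative events occurred in Fenford, not Galfield — no alternative holds. However, Mira Quill resides in Galfield, so the 'unless' proviso supplies this condition. Met.
  (c) The amount in controversy is $7,800, which meets the USD 7,000 floor — that alternative is enough. Satisfied.
  (d) The amount in controversy is $7,800, within the $75,000 ceiling. Condition met.
  → All conditions met; jurisdiction exists.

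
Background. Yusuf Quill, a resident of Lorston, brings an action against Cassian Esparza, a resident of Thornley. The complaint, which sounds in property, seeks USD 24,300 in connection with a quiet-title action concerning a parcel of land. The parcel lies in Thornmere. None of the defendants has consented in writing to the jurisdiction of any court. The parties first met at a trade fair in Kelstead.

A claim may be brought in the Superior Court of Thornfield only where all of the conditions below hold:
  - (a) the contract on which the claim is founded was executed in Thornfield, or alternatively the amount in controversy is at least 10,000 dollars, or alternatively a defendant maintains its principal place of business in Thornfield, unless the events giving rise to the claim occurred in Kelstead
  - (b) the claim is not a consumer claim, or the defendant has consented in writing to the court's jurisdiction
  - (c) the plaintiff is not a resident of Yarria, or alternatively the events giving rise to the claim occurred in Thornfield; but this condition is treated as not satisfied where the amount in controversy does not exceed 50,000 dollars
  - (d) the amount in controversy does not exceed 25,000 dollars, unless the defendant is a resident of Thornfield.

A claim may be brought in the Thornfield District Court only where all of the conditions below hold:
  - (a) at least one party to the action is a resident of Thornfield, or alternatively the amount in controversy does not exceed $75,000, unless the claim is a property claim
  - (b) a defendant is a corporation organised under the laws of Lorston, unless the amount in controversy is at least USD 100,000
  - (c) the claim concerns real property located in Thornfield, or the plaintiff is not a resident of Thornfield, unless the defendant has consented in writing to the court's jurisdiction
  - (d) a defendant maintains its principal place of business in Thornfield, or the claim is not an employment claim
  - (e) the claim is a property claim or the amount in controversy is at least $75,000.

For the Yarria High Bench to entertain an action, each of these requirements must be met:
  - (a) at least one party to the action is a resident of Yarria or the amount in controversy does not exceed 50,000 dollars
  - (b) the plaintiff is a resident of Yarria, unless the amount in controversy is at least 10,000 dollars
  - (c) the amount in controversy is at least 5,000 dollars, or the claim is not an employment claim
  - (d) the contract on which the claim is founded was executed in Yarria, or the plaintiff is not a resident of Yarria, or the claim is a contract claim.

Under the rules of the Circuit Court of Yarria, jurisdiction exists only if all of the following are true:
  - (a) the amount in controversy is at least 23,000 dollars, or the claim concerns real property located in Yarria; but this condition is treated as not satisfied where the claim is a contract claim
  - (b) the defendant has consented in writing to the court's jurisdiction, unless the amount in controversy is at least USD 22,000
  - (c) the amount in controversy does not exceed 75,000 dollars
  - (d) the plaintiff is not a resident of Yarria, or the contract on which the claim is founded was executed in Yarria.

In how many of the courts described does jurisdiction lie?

2

The Superior Court of Thornfield:
  (a) The amount in controversy is 24,300 dollars, which meets the $10,000 floor, so this disjunct is met. Condition met.
  (b) The claim is a property claim, not a consumer claim — that alternative is enough. Satisfied.
  (c) The plaintiff resides in Lorston, which is not Yarria — that alternative is enough. But the carve-out bites: the amount in controversy is $24,300, within the 50,000 dollars ceiling. Condition not met.
  (d) The amount in controversy is $24,300, within the USD 25,000 ceiling. Condition met.
  → At least one condition fails; no jurisdiction.
The Thornfield District Court:
  (a) The amount in controversy is USD 24,300, within the 75,000 dollars ceiling, so this disjunct is met. Satisfied.
  (b) No defendant is a corporation. The proviso offers no rescue either, since the amount in controversy is USD 24,300, below the $100,000 floor. Not met.
  (c) The plaintiff resides in Lorston, which is not Thornfield, so one alternative holds. Satisfied.
  (d) The claim is a property claim, not an employment claim, so one alternative holds. Met.
  (e) The claim is a property claim — that alternative is enough. Met.
  → At least one condition fails; no jurisdiction.
The Yarria High Bench:
  (a) The amount in controversy is USD 24,300, within the 50,000 dollars ceiling — that alternative is enough. Met.
  (b) The plaintiff resides in Lorston, not Yarria. But the amount in controversy is 24,300 dollars, which meets the $10,000 floor, and the 'unless' clause therefore excuses the requirement. Condition met.
  (c) The amount in controversy is USD 24,300, which meets the USD 5,000 floor — that alternative is enough. Condition met.
  (d) The plaintiff resides in Lorston, which is not Yarria, so this disjunct is met. Met.
  → All conditions met; jurisdiction exists.
The Circuit Court of Yarria:
  (a) The amount in controversy is $24,300, which meets the 23,000 dollars floor, so one alternative holds. And the carve-out is inapplicable — the claim is a property claim, not a contract claim. Satisfied.
  (b) No such written consent has been filed. The proviso rescues it, though: the amount in controversy is 24,300 dollars, which meets the $22,000 floor. Condition met.
  (c) The amount in controversy is USD 24,300, within the 75,000 dollars ceiling. Met.
  (d) The plaintiff resides in Lorston, which is not Yarria, which satisfies one of the alternatives. Satisfied.
  → Every requirement is satisfied — jurisdiction.
Courts with jurisdiction: the Yarria High Bench, the Circuit Court of Yarria — 2 in total.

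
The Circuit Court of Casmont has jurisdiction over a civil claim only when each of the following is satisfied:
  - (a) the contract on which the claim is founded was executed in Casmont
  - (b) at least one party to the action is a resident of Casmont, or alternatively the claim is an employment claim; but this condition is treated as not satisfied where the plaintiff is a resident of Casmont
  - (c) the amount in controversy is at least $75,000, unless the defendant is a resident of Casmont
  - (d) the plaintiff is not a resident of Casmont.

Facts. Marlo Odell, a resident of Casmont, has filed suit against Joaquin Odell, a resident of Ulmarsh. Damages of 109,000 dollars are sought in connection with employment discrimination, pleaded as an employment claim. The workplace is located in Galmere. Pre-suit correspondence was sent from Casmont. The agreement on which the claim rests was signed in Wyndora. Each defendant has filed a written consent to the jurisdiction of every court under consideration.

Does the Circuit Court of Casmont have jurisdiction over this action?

The Circuit Court of Casmont:
  (a) The contract was executed in Wyndora, not Casmont. Not satisfied.
  (b) Marlo Odell resides in Casmont, so this disjunct is met. But the plaintiff resides in Casmont, triggering the carve-out and defeating this condition. Condition not met.
  (c) The amount in controversy is USD 109,000, which meets the 75,000 dollars floor. Satisfied.
  (d) The plaintiff resides in Casmont. Not satisfied.
  → The court lacks jurisdiction.

No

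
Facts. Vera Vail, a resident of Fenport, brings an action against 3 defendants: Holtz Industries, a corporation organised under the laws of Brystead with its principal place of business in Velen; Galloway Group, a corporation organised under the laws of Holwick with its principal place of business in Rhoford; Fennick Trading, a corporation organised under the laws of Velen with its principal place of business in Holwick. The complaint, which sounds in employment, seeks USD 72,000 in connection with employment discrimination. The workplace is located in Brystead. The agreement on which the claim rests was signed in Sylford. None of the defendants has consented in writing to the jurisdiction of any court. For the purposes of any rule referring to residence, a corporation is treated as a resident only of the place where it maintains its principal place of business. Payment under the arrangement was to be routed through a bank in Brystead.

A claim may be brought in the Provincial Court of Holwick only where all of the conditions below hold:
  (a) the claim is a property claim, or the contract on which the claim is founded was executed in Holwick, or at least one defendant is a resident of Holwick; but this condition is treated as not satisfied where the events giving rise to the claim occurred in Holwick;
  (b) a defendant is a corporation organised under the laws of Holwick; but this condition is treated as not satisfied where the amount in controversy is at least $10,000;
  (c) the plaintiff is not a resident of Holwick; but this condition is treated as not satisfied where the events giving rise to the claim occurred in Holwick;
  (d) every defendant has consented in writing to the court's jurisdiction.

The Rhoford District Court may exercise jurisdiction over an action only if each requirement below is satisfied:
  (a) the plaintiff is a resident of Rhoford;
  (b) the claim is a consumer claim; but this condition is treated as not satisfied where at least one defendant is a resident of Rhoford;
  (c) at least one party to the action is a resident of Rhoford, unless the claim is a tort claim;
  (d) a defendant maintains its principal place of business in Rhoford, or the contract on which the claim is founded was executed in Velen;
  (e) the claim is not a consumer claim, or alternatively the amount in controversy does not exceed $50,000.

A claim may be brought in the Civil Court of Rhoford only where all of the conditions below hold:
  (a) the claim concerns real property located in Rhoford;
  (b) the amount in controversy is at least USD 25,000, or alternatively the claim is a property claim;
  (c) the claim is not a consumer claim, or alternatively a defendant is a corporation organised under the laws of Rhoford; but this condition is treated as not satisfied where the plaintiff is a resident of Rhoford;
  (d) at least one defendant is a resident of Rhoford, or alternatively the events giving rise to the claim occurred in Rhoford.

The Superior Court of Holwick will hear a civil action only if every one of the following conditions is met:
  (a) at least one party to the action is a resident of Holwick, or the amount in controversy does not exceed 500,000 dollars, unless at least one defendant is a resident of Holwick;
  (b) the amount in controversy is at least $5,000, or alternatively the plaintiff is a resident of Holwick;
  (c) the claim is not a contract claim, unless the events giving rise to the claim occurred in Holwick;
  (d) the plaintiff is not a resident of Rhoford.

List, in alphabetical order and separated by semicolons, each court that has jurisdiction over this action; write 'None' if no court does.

the Superior Court of Holwick

The Provincial Court of Holwick:
  (a) Fennick Trading resides in Holwick, so this disjunct is met. And the carve-out is inapplicable — the operative events occurred in Brystead, not Holwick. Met.
  (b) Galloway Group is organised under the laws of Holwick. But the amount in controversy is USD 72,000, which meets the 10,000 dollars floor, triggering the carve-out and defeating this condition. Condition not met.
  (c) The plaintiff resides in Fenport, which is not Holwick. And the carve-out is inapplicable — the operative events occurred in Brystead, not Holwick. Met.
  (d) No such written consent has been filed. Not satisfied.
  → Not every requirement is met — no jurisdiction.
The Rhoford District Court:
  (a) The plaintiff resides in Fenport, not Rhoford. Not met.
  (b) The claim is an employment claim, not a consumer claim. Fails.
  (c) Galloway Group resides in Rhoford. Met.
  (d) Galloway Group has its principal place of business in Rhoford, so this disjunct is met. Met.
  (e) The claim is an employment claim, not a consumer claim, so this disjunct is met. Satisfied.
  → At least one condition fails; no jurisdiction.
The Civil Court of Rhoford:
  (a) The claim does not concern real property. Not met.
  (b) The amount in controversy is 72,000 dollars, which meets the $25,000 floor, so this disjunct is met. Condition met.
  (c) The claim is an employment claim, not a consumer claim, so this disjunct is met. The exception is not triggered, since the plaintiff resides in Fenport, not Rhoford. Condition met.
  (d) Galloway Group resides in Rhoford, so one alternative holds. Condition met.
  → At least one condition fails; no jurisdiction.
The Superior Court of Holwick:
  (a) Fennick Trading resides in Holwick — that alternative is enough. Satisfied.
  (b) The amount in controversy is 72,000 dollars, which meets the 5,000 dollars floor — that alternative is enough. Met.
  (c) The claim is an employment claim, not a contract claim. Condition met.
  (d) The plaintiff resides in Fenport, which is not Rhoford. Condition met.
  → The court has jurisdiction.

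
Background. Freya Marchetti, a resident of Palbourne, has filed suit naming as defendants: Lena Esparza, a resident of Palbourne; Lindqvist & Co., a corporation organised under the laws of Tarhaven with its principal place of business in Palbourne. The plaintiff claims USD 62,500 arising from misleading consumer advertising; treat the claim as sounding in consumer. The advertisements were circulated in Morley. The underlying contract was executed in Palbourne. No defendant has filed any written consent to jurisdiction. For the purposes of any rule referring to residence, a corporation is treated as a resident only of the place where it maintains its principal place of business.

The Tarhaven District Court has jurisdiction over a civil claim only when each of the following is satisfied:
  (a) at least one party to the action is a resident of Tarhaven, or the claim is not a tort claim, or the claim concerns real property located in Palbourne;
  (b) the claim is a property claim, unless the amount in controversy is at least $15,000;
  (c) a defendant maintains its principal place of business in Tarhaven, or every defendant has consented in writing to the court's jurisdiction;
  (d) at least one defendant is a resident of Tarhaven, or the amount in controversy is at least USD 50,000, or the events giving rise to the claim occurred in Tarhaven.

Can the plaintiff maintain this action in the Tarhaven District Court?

No

The Tarhaven District Court:
  (a) The claim is a consumer claim, not a tort claim, so this disjunct is met. Condition met.
  (b) The claim is a consumer claim, not a property claim. However, the amount in controversy is $62,500, which meets the 15,000 dollars floor, so the 'unless' proviso supplies this condition. Satisfied.
  (c) The corporate defendant(s) have their principal place of business in Palbourne, not Tarhaven; no such written consent has been filed — none of the alternatives is met. Condition not met.
  (d) The amount in controversy is USD 62,500, which meets the $50,000 floor — that alternative is enough. Met.
  → The court lacks jurisdiction.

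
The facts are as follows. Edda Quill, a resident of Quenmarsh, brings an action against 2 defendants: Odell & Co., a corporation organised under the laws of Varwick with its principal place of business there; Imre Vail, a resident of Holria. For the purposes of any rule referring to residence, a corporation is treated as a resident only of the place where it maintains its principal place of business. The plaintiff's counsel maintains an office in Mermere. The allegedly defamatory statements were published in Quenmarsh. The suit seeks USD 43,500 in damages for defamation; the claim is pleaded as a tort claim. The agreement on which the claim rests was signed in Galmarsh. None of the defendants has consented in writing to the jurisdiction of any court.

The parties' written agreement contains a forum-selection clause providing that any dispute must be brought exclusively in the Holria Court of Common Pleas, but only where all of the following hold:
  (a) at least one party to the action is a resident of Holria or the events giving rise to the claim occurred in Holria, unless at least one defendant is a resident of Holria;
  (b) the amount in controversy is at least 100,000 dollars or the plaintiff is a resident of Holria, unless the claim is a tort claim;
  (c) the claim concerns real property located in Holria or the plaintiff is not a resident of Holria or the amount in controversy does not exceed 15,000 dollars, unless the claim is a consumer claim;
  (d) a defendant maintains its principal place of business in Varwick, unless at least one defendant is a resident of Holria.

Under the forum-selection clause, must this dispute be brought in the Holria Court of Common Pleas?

Yes

The Holria Court of Common Pleas:
  (a) Imre Vail resides in Holria — that alternative is enough. Satisfied.
  (b) The amount in controversy is USD 43,500, below the USD 100,000 floor; the plaintiff resides in Quenmarsh, not Holria — every alternative fails. However, the claim is a tort claim, so the 'unless' proviso supplies this condition. Met.
  (c) The plaintiff resides in Quenmarsh, which is not Holria, which satisfies one of the alternatives. Satisfied.
  (d) Odell & Co. has its principal place of business in Varwick. Condition met.
  → Forum clause is triggered.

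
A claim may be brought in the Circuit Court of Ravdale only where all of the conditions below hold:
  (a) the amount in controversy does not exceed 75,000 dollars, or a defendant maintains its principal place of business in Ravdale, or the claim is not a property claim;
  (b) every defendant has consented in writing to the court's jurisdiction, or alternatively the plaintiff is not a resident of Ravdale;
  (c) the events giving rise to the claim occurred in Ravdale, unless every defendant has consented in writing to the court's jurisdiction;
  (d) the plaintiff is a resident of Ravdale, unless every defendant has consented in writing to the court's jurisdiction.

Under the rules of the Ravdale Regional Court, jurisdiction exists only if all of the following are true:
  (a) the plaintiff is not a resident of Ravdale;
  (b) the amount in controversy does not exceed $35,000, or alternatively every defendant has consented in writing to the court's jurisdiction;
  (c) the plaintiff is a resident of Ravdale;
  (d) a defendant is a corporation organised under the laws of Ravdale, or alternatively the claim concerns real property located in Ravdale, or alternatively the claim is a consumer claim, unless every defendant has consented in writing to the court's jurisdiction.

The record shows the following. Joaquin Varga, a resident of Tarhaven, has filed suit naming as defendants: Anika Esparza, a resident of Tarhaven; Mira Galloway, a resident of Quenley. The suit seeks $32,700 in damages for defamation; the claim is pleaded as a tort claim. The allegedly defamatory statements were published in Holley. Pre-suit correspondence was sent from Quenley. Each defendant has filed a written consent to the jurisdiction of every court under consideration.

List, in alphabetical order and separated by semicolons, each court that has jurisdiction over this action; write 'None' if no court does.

the Circuit Court of Ravdale

The Circuit Court of Ravdale:
  (a) The amount in controversy is USD 32,700, within the $75,000 ceiling, so this disjunct is met. Condition met.
  (b) Every defendant has filed written consent, so one alternative holds. Met.
  (c) The operative events occurred in Holley, not Ravdale. However, every defendant has filed written consent, so the 'unless' proviso supplies this condition. Satisfied.
  (d) The plaintiff resides in Tarhaven, not Ravdale. But every defendant has filed written consent, and the 'unless' clause therefore excuses the requirement. Condition met.
  → The court has jurisdiction.
The Ravdale Regional Court:
  (a) The plaintiff resides in Tarhaven, which is not Ravdale. Satisfied.
  (b) The amount in controversy is 32,700 dollars, within the 35,000 dollars ceiling, which satisfies one of the alternatives. Met.
  (c) The plaintiff resides in Tarhaven, not Ravdale. Fails.
  (d) No defendant is a corporation; the claim does not concern real property; the claim is a tort claim, not a consumer claim — none of the alternatives is met. The proviso rescues it, though: every defendant has filed written consent. Satisfied.
  → The court lacks jurisdiction.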